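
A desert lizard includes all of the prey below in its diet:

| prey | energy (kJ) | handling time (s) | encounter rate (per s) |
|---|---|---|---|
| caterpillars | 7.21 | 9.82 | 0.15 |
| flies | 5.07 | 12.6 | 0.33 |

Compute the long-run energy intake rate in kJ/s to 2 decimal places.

R = (0.15×7.21 + 0.33×5.07) / (1 + 0.15×9.82 + 0.33×12.6) = 2.755/6.631 = 0.4154 kJ/s.

0.42 kJ/s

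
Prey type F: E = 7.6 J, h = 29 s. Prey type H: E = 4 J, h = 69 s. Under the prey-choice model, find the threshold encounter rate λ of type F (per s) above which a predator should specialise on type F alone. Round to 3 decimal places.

0.010 per s

Drop type H once their profitability E₂/h₂ falls below the rate achievable on type F alone: E₂/h₂ = λE₁/(1 + λh₁).
Solve for λ: λE₁h₂ = E₂(1 + λh₁) → λ(E₁h₂ − E₂h₁) = E₂ → λ = E₂/(E₁h₂ − E₂h₁).
λ = 4/(7.6×69 − 4×29) = 4/408.4 = 0.009794 per s.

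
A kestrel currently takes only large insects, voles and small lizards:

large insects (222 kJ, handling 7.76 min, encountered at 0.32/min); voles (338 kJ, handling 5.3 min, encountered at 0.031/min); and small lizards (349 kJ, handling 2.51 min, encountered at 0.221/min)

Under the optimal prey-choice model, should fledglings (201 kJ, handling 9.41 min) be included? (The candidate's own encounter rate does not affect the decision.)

No

On large insects, voles and small lizards alone, R = ΣλE/(1+Σλh) = 158.6/4.202 = 37.75 kJ/min.
Profitability of fledglings: 201/9.41 = 21.36 kJ/min.
21.36 < 37.75, so adding fledglings would lower the average — exclude it.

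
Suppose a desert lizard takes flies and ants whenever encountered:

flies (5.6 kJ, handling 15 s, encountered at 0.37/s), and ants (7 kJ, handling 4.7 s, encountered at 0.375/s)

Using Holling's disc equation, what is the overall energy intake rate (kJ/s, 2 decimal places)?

0.57 kJ/s

R = (0.37×5.6 + 0.375×7) / (1 + 0.37×15 + 0.375×4.7) = 4.697/8.312 = 0.5651 kJ/s.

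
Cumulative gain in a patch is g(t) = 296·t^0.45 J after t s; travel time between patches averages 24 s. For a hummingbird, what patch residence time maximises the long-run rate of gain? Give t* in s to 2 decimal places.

19.64 s

Optimal t* satisfies g'(t*) = g(t*)/(T + t*).
g'(t) = 0.45·296·t^-0.55. Setting 0.45·296·t^-0.55 = 296·t^0.45/(24+t) gives 0.45(24+t) = t, so 0.55·t = 0.45×24.
t* = 0.45×24/0.55 = 19.64 s.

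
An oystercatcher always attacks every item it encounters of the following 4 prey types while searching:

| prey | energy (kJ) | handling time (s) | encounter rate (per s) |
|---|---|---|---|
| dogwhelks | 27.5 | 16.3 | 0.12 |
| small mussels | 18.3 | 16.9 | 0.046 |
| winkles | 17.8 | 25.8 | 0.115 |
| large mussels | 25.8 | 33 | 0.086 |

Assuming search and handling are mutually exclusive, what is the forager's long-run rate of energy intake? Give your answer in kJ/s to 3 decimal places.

0.881 kJ/s

R = (0.12×27.5 + 0.046×18.3 + 0.115×17.8 + 0.086×25.8) / (1 + 0.12×16.3 + 0.046×16.9 + 0.115×25.8 + 0.086×33) = 8.408/9.538 = 0.8814 kJ/s.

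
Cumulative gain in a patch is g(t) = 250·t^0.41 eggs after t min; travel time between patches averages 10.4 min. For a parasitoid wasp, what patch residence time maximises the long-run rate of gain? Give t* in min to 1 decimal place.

By the marginal value theorem, leave when the instantaneous gain rate g'(t) equals the habitat-wide average g(t)/(T + t).
g'(t) = 0.41·250·t^-0.59. Setting 0.41·250·t^-0.59 = 250·t^0.41/(10.4+t) gives 0.41(10.4+t) = t, so 0.59·t = 0.41×10.4.
t* = 0.41×10.4/0.59 = 7.227 min.

7.2 min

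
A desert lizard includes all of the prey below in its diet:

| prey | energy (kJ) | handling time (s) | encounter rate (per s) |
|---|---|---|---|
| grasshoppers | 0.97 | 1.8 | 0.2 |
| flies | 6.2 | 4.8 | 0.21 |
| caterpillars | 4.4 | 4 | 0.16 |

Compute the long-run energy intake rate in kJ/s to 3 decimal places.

R = Σλ_iE_i / (1 + Σλ_ih_i)
Numerator: 0.2×0.97 + 0.21×6.2 + 0.16×4.4 = 2.2
Denominator: 1 + 0.2×1.8 + 0.21×4.8 + 0.16×4 = 3.008
R = 2.2/3.008 = 0.7314 kJ/s

0.731 kJ/s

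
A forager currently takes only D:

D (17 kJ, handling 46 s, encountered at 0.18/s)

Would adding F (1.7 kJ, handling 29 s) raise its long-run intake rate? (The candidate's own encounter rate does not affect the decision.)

On D alone, R = ΣλE/(1+Σλh) = 3.06/9.28 = 0.3297 kJ/s.
F: E/h = 1.7/29 = 0.05862 kJ/s.
Since 0.05862 < R, time spent handling F is better spent searching.

No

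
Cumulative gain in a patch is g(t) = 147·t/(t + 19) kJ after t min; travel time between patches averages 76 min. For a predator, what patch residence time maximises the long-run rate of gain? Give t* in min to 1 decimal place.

Optimal t* satisfies g'(t*) = g(t*)/(T + t*).
g'(t) = 147·19/(t + 19)². Setting 147·19/(t+19)² = 147t/[(t+19)(76+t)] gives 19(76+t) = t(t+19), so t² = 19×76 = 1444.
t* = √1444 = 38 min.

38.0 min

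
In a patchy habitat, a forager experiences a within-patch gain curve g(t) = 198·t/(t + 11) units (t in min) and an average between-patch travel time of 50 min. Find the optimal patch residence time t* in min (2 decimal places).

Maximise g(t)/(T+t): set derivative to zero → g'(t)(T+t) = g(t).
g'(t) = 198·11/(t + 11)². Setting 198·11/(t+11)² = 198t/[(t+11)(50+t)] gives 11(50+t) = t(t+11), so t² = 11×50 = 550.
t* = √550 = 23.45 min.

23.45 min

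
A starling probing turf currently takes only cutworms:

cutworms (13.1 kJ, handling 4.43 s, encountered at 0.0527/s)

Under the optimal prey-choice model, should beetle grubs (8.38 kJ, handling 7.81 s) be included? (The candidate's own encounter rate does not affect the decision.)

Current rate: (0.0527×13.1)/(1 + 0.0527×4.43) = 0.5597 kJ/s.
Profitability of beetle grubs: 8.38/7.81 = 1.073 kJ/s.
1.073 > 0.5597, so adding beetle grubs raises the average — include it.

Yes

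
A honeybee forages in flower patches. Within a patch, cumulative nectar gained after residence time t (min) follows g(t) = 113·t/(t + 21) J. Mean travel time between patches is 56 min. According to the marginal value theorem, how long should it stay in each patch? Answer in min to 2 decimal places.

34.29 min

Maximise g(t)/(T+t): set derivative to zero → g'(t)(T+t) = g(t).
g'(t) = 113·21/(t + 21)². Setting 113·21/(t+21)² = 113t/[(t+21)(56+t)] gives 21(56+t) = t(t+21), so t² = 21×56 = 1176.
t* = √1176 = 34.29 min.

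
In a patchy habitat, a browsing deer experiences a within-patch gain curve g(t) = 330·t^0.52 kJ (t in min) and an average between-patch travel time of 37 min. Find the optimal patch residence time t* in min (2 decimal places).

40.08 min

Optimal t* satisfies g'(t*) = g(t*)/(T + t*).
g'(t) = 0.52·330·t^-0.48. Setting 0.52·330·t^-0.48 = 330·t^0.52/(37+t) gives 0.52(37+t) = t, so 0.48·t = 0.52×37.
t* = 0.52×37/0.48 = 40.08 min.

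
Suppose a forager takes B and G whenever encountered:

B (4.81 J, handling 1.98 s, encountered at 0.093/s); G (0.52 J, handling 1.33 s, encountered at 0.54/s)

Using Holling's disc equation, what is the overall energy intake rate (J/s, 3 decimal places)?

0.383 J/s

R = Σλ_iE_i / (1 + Σλ_ih_i)
Numerator: 0.093×4.81 + 0.54×0.52 = 0.7281
Denominator: 1 + 0.093×1.98 + 0.54×1.33 = 1.902
R = 0.7281/1.902 = 0.3828 J/s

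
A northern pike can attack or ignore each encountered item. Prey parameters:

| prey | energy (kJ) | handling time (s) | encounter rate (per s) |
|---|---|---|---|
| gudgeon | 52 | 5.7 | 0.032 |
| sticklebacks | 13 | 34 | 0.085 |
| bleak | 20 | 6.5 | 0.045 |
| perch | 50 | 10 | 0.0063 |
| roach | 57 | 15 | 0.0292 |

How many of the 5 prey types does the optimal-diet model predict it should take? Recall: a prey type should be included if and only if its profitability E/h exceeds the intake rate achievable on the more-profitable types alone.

Rank by E/h (kJ/s): gudgeon 9.12, perch 5, roach 3.8, bleak 3.08, sticklebacks 0.382. Include each in turn until the next type's E/h falls below the running intake rate.
Rate on top 1: 1.407. perch: 5 > 1.407 → include.
Rate on top 2: 1.589. roach: 3.8 > 1.589 → include.
Rate on top 3: 2.164. bleak: 3.08 > 2.164 → include.
Rate on top 4: 2.299. sticklebacks: 0.382 < 2.299 → exclude; stop.
Optimal diet: gudgeon, perch, roach, bleak — 4 of 5 types.

4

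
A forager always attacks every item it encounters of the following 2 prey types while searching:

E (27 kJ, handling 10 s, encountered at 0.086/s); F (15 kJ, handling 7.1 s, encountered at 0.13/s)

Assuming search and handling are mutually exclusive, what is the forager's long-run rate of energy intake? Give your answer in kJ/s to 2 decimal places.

R = (0.086×27 + 0.13×15) / (1 + 0.086×10 + 0.13×7.1) = 4.272/2.783 = 1.535 kJ/s.

1.54 kJ/s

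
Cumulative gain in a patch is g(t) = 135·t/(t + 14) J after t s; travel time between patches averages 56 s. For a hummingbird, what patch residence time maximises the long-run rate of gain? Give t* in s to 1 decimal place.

28.0 s

Optimal t* satisfies g'(t*) = g(t*)/(T + t*).
g'(t) = 135·14/(t + 14)². Setting 135·14/(t+14)² = 135t/[(t+14)(56+t)] gives 14(56+t) = t(t+14), so t² = 14×56 = 784.
t* = √784 = 28 s.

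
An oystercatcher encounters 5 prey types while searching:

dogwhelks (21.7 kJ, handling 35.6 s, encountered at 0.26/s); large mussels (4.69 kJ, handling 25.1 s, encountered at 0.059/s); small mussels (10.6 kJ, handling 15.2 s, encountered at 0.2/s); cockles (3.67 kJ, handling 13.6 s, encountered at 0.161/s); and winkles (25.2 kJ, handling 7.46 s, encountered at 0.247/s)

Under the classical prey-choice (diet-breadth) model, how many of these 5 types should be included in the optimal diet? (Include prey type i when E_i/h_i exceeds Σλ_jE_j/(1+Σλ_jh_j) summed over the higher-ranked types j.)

1

Profitabilities (E/h, kJ/s): winkles 3.38, small mussels 0.697, dogwhelks 0.61, cockles 0.27, large mussels 0.187. Add prey in this order while the next type's profitability exceeds the intake rate on those already taken.
Rate on top 1: 2.19. small mussels: 0.697 < 2.19 → exclude; stop.
Optimal diet: winkles — 1 of 5 types.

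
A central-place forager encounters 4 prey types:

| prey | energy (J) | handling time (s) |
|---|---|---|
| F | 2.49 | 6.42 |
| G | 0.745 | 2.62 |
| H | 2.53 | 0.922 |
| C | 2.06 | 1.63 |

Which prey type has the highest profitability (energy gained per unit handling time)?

H

Profitability E/h (J/s): F = 2.49/6.42 = 0.388, G = 0.745/2.62 = 0.284, H = 2.53/0.922 = 2.74, C = 2.06/1.63 = 1.26.
Ranked: H > C > F > G.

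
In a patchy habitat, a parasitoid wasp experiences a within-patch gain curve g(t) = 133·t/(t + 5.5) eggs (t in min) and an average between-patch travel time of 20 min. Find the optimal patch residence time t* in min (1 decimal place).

10.5 min

By the marginal value theorem, leave when the instantaneous gain rate g'(t) equals the habitat-wide average g(t)/(T + t).
g'(t) = 133·5.5/(t + 5.5)². Setting 133·5.5/(t+5.5)² = 133t/[(t+5.5)(20+t)] gives 5.5(20+t) = t(t+5.5), so t² = 5.5×20 = 110.
t* = √110 = 10.49 min.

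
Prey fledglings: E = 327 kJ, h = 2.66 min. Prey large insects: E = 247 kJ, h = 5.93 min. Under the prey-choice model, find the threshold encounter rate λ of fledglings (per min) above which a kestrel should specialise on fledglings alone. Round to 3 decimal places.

The zero-one rule: include large insects iff E₂/h₂ > λE₁/(1+λh₁). Equality gives the switch point.
λE₁h₂ = E₂ + λE₂h₁ ⇒ λ = E₂/(E₁h₂ − E₂h₁) = 247/(1939 − 657) = 0.1927 per min.

0.193 per min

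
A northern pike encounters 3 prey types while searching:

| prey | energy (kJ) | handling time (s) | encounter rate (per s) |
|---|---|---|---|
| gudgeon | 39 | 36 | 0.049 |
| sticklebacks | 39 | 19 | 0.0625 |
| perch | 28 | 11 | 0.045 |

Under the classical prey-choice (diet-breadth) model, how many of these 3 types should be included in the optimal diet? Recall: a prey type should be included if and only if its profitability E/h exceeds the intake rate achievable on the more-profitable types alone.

E/h in descending order: perch 2.55, sticklebacks 2.05, gudgeon 1.08 kJ/s. The optimal diet is the largest prefix of this list for which every included type satisfies E_i/h_i > R on the types above it.
Rate on top 1: 0.8428. sticklebacks: 2.05 > 0.8428 → include.
Rate on top 2: 1.378. gudgeon: 1.08 < 1.378 → exclude; stop.
Optimal diet: perch, sticklebacks — 2 of 3 types.

2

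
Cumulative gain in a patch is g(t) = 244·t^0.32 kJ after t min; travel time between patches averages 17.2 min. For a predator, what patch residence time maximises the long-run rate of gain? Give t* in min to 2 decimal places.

By the marginal value theorem, leave when the instantaneous gain rate g'(t) equals the habitat-wide average g(t)/(T + t).
g'(t) = 0.32·244·t^-0.68. Setting 0.32·244·t^-0.68 = 244·t^0.32/(17.2+t) gives 0.32(17.2+t) = t, so 0.68·t = 0.32×17.2.
t* = 0.32×17.2/0.68 = 8.094 min.

8.09 min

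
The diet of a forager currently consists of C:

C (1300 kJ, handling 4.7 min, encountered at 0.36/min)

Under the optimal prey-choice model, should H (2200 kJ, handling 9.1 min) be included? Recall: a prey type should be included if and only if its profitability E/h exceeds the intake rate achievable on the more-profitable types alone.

Yes

On C alone, R = ΣλE/(1+Σλh) = 468/2.692 = 173.8 kJ/min.
H: E/h = 2200/9.1 = 241.8 kJ/min.
241.8 > 173.8, so adding H raises the average — include it.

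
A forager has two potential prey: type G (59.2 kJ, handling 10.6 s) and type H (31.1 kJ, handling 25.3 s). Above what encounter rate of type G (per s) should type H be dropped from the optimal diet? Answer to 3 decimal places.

Drop type H once their profitability E₂/h₂ falls below the rate achievable on type G alone: E₂/h₂ = λE₁/(1 + λh₁).
Solve for λ: λE₁h₂ = E₂(1 + λh₁) → λ(E₁h₂ − E₂h₁) = E₂ → λ = E₂/(E₁h₂ − E₂h₁).
λ = 31.1/(59.2×25.3 − 31.1×10.6) = 31.1/1168 = 0.02662 per s.

0.027 per s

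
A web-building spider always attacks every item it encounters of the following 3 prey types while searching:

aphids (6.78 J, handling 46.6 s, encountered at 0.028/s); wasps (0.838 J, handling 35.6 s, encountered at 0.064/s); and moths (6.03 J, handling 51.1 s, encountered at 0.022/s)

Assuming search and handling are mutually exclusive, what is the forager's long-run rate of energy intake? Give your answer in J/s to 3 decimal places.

R = (0.028×6.78 + 0.064×0.838 + 0.022×6.03) / (1 + 0.028×46.6 + 0.064×35.6 + 0.022×51.1) = 0.3761/5.707 = 0.0659 J/s.

0.066 J/s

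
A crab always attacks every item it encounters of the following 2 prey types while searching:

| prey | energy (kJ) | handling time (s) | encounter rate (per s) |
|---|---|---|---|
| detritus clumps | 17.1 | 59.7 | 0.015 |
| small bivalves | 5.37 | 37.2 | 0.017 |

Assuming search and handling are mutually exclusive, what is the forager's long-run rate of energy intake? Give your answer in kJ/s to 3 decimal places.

0.138 kJ/s

R = (0.015×17.1 + 0.017×5.37) / (1 + 0.015×59.7 + 0.017×37.2) = 0.3478/2.528 = 0.1376 kJ/s.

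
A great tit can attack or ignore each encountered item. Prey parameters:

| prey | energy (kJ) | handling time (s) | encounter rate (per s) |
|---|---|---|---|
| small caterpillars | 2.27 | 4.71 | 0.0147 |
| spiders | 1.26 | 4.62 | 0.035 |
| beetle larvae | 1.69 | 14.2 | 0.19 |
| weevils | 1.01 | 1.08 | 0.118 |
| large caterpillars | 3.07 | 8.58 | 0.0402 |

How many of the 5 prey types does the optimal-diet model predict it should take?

4

Rank by E/h (kJ/s): weevils 0.935, small caterpillars 0.482, large caterpillars 0.358, spiders 0.273, beetle larvae 0.119. Include each in turn until the next type's E/h falls below the running intake rate.
Rate on top 1: 0.1057. small caterpillars: 0.482 > 0.1057 → include.
Rate on top 2: 0.1275. large caterpillars: 0.358 > 0.1275 → include.
Rate on top 3: 0.179. spiders: 0.273 > 0.179 → include.
Rate on top 4: 0.1879. beetle larvae: 0.119 < 0.1879 → exclude; stop.
Optimal diet: weevils, small caterpillars, large caterpillars, spiders — 4 of 5 types.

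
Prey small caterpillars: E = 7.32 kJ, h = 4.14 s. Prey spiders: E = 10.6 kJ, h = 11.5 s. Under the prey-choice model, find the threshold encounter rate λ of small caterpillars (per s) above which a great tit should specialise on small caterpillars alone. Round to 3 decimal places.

The zero-one rule: include spiders iff E₂/h₂ > λE₁/(1+λh₁). Equality gives the switch point.
λE₁h₂ = E₂ + λE₂h₁ ⇒ λ = E₂/(E₁h₂ − E₂h₁) = 10.6/(84.18 − 43.88) = 0.2631 per s.

0.263 per s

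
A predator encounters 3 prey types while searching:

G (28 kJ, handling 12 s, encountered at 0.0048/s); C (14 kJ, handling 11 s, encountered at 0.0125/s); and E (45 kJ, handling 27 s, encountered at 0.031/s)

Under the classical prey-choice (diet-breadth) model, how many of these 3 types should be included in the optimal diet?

Rank by E/h (kJ/s): G 2.33, E 1.67, C 1.27. Include each in turn until the next type's E/h falls below the running intake rate.
Rate on top 1: 0.1271. E: 1.67 > 0.1271 → include.
Rate on top 2: 0.8072. C: 1.27 > 0.8072 → include.
Optimal diet: G, E, C — 3 of 3 types.

3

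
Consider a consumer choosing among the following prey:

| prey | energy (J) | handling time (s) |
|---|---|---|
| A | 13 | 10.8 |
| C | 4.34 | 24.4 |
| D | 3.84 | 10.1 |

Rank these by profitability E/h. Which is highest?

A

In descending order of E/h:
A: 13/10.8 = 1.2 J/s
D: 3.84/10.1 = 0.38 J/s
C: 4.34/24.4 = 0.178 J/s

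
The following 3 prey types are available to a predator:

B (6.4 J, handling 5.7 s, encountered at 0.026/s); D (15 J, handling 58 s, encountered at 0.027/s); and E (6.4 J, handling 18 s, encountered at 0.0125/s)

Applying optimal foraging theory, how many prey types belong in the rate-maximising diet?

3

Profitabilities (E/h, J/s): B 1.12, E 0.356, D 0.259. Add prey in this order while the next type's profitability exceeds the intake rate on those already taken.
Rate on top 1: 0.1449. E: 0.356 > 0.1449 → include.
Rate on top 2: 0.1794. D: 0.259 > 0.1794 → include.
Optimal diet: B, E, D — 3 of 3 types.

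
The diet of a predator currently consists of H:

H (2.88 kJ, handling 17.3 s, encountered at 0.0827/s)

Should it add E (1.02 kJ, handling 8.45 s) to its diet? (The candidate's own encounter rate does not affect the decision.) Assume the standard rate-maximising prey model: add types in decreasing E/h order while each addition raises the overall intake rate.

Yes

Current rate: (0.0827×2.88)/(1 + 0.0827×17.3) = 0.09799 kJ/s.
E: E/h = 1.02/8.45 = 0.1207 kJ/s.
0.1207 > 0.09799, so adding E raises the average — include it.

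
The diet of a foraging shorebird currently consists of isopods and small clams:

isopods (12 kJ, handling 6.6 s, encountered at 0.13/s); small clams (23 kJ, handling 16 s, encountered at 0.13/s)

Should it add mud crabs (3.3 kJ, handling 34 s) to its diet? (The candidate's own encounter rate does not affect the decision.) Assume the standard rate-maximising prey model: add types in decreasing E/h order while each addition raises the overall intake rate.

No

Current rate: (0.13×12 + 0.13×23)/(1 + 0.13×6.6 + 0.13×16) = 1.155 kJ/s.
mud crabs: E/h = 3.3/34 = 0.09706 kJ/s.
0.09706 < 1.155, so adding mud crabs would lower the average — exclude it.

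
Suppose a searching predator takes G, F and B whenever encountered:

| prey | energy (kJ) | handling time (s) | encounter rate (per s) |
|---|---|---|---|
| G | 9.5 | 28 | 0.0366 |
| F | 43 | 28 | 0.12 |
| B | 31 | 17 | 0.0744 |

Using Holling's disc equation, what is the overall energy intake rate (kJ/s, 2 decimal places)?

1.18 kJ/s

R = (0.0366×9.5 + 0.12×43 + 0.0744×31) / (1 + 0.0366×28 + 0.12×28 + 0.0744×17) = 7.814/6.65 = 1.175 kJ/s.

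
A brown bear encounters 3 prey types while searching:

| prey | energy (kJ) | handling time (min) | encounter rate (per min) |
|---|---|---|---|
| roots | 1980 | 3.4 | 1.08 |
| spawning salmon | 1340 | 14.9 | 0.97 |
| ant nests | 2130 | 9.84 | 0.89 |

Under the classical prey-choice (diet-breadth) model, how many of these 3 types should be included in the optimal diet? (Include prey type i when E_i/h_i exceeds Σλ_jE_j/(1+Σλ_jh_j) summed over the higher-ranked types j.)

1

Rank by E/h (kJ/min): roots 582, ant nests 216, spawning salmon 89.9. Include each in turn until the next type's E/h falls below the running intake rate.
Rate on top 1: 457.7. ant nests: 216 < 457.7 → exclude; stop.
Optimal diet: roots — 1 of 3 types.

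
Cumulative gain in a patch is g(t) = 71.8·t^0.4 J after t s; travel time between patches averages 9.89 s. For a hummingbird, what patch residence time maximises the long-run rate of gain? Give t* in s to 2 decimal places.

6.59 s

Optimal t* satisfies g'(t*) = g(t*)/(T + t*).
g'(t) = 0.4·71.8·t^-0.6. Setting 0.4·71.8·t^-0.6 = 71.8·t^0.4/(9.89+t) gives 0.4(9.89+t) = t, so 0.60·t = 0.4×9.89.
t* = 0.4×9.89/0.60 = 6.593 s.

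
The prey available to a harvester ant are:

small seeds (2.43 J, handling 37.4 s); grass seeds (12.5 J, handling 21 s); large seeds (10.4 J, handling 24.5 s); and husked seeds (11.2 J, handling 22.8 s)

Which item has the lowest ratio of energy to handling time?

Profitability E/h (J/s): small seeds = 2.43/37.4 = 0.065, grass seeds = 12.5/21 = 0.595, large seeds = 10.4/24.5 = 0.424, husked seeds = 11.2/22.8 = 0.491.
Ranked: grass seeds > husked seeds > large seeds > small seeds.

small seeds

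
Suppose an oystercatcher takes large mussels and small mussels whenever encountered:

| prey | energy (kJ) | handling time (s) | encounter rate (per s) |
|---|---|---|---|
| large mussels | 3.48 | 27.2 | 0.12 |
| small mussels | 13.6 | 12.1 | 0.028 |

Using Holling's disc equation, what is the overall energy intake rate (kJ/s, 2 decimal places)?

0.17 kJ/s

R = Σλ_iE_i / (1 + Σλ_ih_i)
Numerator: 0.12×3.48 + 0.028×13.6 = 0.7984
Denominator: 1 + 0.12×27.2 + 0.028×12.1 = 4.603
R = 0.7984/4.603 = 0.1735 kJ/s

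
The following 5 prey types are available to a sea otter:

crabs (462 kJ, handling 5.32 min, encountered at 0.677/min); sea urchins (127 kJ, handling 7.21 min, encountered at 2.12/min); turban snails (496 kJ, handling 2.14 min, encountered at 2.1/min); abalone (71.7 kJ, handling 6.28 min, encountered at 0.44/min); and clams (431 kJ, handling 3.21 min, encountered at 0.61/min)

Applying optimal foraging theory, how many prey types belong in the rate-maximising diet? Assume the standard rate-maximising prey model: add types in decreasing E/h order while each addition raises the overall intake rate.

Profitabilities (E/h, kJ/min): turban snails 232, clams 134, crabs 86.8, sea urchins 17.6, abalone 11.4. Add prey in this order while the next type's profitability exceeds the intake rate on those already taken.
Rate on top 1: 189.6. clams: 134 < 189.6 → exclude; stop.
Optimal diet: turban snails — 1 of 5 types.

1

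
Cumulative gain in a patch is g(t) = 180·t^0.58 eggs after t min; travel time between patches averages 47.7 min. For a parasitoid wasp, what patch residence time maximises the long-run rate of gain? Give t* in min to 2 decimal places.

Maximise g(t)/(T+t): set derivative to zero → g'(t)(T+t) = g(t).
g'(t) = 0.58·180·t^-0.42. Setting 0.58·180·t^-0.42 = 180·t^0.58/(47.7+t) gives 0.58(47.7+t) = t, so 0.42·t = 0.58×47.7.
t* = 0.58×47.7/0.42 = 65.87 min.

65.87 min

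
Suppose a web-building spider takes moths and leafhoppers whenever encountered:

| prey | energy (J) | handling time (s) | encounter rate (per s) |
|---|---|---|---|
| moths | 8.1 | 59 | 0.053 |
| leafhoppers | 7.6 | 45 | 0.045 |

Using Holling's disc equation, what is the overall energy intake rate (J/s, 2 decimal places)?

Energy encountered per unit search time: 0.053×8.1 + 0.045×7.6 = 0.7713 J/s.
Handling time per unit search time: 0.053×59 + 0.045×45 = 5.152.
Rate = 0.7713/(1 + 5.152) = 0.1254 J/s.

0.13 J/s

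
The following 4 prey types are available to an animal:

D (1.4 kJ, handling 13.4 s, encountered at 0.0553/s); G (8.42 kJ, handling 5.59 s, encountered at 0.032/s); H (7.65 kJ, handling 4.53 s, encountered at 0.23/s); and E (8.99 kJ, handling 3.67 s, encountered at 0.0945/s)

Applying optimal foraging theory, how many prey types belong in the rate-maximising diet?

E/h in descending order: E 2.45, H 1.69, G 1.51, D 0.104 kJ/s. The optimal diet is the largest prefix of this list for which every included type satisfies E_i/h_i > R on the types above it.
Rate on top 1: 0.6308. H: 1.69 > 0.6308 → include.
Rate on top 2: 1.092. G: 1.51 > 1.092 → include.
Rate on top 3: 1.121. D: 0.104 < 1.121 → exclude; stop.
Optimal diet: E, H, G — 3 of 4 types.

3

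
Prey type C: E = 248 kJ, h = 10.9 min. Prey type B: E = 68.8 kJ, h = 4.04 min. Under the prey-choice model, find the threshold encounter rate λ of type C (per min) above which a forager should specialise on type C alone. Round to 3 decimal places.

The zero-one rule: include type B iff E₂/h₂ > λE₁/(1+λh₁). Equality gives the switch point.
λE₁h₂ = E₂ + λE₂h₁ ⇒ λ = E₂/(E₁h₂ − E₂h₁) = 68.8/(1002 − 749.9) = 0.273 per min.

0.273 per min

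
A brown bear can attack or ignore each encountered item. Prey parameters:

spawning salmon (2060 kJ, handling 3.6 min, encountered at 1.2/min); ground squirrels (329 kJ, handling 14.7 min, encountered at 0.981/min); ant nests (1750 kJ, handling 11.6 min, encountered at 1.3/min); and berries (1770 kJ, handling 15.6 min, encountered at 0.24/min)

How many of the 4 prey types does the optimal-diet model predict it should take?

E/h in descending order: spawning salmon 572, ant nests 151, berries 113, ground squirrels 22.4 kJ/min. The optimal diet is the largest prefix of this list for which every included type satisfies E_i/h_i > R on the types above it.
Rate on top 1: 464.7. ant nests: 151 < 464.7 → exclude; stop.
Optimal diet: spawning salmon — 1 of 4 types.

1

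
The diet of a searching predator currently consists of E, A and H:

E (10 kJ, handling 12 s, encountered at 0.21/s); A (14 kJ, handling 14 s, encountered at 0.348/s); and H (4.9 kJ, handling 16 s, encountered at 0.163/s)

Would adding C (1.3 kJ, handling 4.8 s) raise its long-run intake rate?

Current rate: (0.21×10 + 0.348×14 + 0.163×4.9)/(1 + 0.21×12 + 0.348×14 + 0.163×16) = 0.7064 kJ/s.
Profitability of C: 1.3/4.8 = 0.2708 kJ/s.
0.2708 < 0.7064, so adding C would lower the average — exclude it.

No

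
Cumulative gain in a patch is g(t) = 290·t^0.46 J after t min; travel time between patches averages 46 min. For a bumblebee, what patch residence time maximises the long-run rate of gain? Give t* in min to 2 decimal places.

39.19 min

By the marginal value theorem, leave when the instantaneous gain rate g'(t) equals the habitat-wide average g(t)/(T + t).
g'(t) = 0.46·290·t^-0.54. Setting 0.46·290·t^-0.54 = 290·t^0.46/(46+t) gives 0.46(46+t) = t, so 0.54·t = 0.46×46.
t* = 0.46×46/0.54 = 39.19 min.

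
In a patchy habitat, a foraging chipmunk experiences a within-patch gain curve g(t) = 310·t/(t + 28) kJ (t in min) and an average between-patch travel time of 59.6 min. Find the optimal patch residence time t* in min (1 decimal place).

Optimal t* satisfies g'(t*) = g(t*)/(T + t*).
g'(t) = 310·28/(t + 28)². Setting 310·28/(t+28)² = 310t/[(t+28)(59.6+t)] gives 28(59.6+t) = t(t+28), so t² = 28×59.6 = 1669.
t* = √1669 = 40.85 min.

40.9 min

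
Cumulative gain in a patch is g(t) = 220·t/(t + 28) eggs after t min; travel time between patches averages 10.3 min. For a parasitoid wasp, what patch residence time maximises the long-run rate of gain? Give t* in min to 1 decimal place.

Maximise g(t)/(T+t): set derivative to zero → g'(t)(T+t) = g(t).
g'(t) = 220·28/(t + 28)². Setting 220·28/(t+28)² = 220t/[(t+28)(10.3+t)] gives 28(10.3+t) = t(t+28), so t² = 28×10.3 = 288.4.
t* = √288.4 = 16.98 min.

17.0 min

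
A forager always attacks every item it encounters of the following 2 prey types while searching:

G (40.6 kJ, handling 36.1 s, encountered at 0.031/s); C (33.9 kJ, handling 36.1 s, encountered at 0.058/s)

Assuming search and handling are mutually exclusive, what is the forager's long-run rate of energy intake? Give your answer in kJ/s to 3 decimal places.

Energy encountered per unit search time: 0.031×40.6 + 0.058×33.9 = 3.225 kJ/s.
Handling time per unit search time: 0.031×36.1 + 0.058×36.1 = 3.213.
Rate = 3.225/(1 + 3.213) = 0.7655 kJ/s.

0.765 kJ/s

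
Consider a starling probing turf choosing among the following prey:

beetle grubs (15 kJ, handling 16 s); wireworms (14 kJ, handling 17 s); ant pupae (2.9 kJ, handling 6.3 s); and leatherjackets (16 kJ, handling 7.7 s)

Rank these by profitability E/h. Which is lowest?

ant pupae

In descending order of E/h:
leatherjackets: 16/7.7 = 2.08 kJ/s
beetle grubs: 15/16 = 0.938 kJ/s
wireworms: 14/17 = 0.824 kJ/s
ant pupae: 2.9/6.3 = 0.46 kJ/s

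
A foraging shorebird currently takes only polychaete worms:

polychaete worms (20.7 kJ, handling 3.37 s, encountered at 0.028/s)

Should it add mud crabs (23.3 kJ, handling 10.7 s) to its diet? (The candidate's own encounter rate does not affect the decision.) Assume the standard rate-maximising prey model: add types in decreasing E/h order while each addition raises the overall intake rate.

Intake rate on the current diet: R = (0.028×20.7) / (1 + 0.028×3.37) = 0.5796/1.094 = 0.5296 kJ/s.
mud crabs: E/h = 23.3/10.7 = 2.178 kJ/s.
Since 2.178 > R, including mud crabs increases the long-run rate.

Yes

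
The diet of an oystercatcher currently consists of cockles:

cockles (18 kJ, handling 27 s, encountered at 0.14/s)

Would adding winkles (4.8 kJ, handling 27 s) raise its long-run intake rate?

No

Current rate: (0.14×18)/(1 + 0.14×27) = 0.5272 kJ/s.
Profitability of winkles: 4.8/27 = 0.1778 kJ/s.
0.1778 < 0.5272, so adding winkles would lower the average — exclude it.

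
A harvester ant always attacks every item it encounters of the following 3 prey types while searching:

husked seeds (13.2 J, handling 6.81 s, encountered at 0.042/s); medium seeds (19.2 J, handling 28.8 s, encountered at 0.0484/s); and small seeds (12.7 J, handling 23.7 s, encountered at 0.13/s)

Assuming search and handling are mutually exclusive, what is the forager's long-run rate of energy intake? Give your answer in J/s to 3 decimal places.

0.544 J/s

R = (0.042×13.2 + 0.0484×19.2 + 0.13×12.7) / (1 + 0.042×6.81 + 0.0484×28.8 + 0.13×23.7) = 3.135/5.761 = 0.5441 J/s.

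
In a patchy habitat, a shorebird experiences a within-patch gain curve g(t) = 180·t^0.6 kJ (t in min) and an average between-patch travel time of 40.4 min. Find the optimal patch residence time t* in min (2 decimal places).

60.60 min

By the marginal value theorem, leave when the instantaneous gain rate g'(t) equals the habitat-wide average g(t)/(T + t).
g'(t) = 0.6·180·t^-0.4. Setting 0.6·180·t^-0.4 = 180·t^0.6/(40.4+t) gives 0.6(40.4+t) = t, so 0.40·t = 0.6×40.4.
t* = 0.6×40.4/0.40 = 60.6 min.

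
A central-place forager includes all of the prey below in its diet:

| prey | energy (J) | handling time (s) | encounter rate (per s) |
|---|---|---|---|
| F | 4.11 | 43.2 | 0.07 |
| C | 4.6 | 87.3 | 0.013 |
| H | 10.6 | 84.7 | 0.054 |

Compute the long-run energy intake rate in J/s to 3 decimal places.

R = Σλ_iE_i / (1 + Σλ_ih_i)
Numerator: 0.07×4.11 + 0.013×4.6 + 0.054×10.6 = 0.9199
Denominator: 1 + 0.07×43.2 + 0.013×87.3 + 0.054×84.7 = 9.733
R = 0.9199/9.733 = 0.09452 J/s

0.095 J/s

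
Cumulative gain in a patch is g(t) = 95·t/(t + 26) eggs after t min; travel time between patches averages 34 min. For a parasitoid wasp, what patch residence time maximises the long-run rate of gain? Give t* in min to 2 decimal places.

29.73 min

Optimal t* satisfies g'(t*) = g(t*)/(T + t*).
g'(t) = 95·26/(t + 26)². Setting 95·26/(t+26)² = 95t/[(t+26)(34+t)] gives 26(34+t) = t(t+26), so t² = 26×34 = 884.
t* = √884 = 29.73 min.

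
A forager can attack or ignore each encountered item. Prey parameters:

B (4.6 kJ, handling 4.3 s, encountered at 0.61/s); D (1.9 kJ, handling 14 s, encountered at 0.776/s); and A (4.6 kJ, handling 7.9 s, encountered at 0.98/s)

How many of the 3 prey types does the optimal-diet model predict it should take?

1

Profitabilities (E/h, kJ/s): B 1.07, A 0.582, D 0.136. Add prey in this order while the next type's profitability exceeds the intake rate on those already taken.
Rate on top 1: 0.7745. A: 0.582 < 0.7745 → exclude; stop.
Optimal diet: B — 1 of 3 types.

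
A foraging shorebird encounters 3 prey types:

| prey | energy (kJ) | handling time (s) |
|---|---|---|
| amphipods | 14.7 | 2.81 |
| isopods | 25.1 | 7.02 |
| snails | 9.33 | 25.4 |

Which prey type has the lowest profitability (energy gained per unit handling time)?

snails

Profitability E/h (kJ/s): amphipods = 14.7/2.81 = 5.23, isopods = 25.1/7.02 = 3.58, snails = 9.33/25.4 = 0.367.
Ranked: amphipods > isopods > snails.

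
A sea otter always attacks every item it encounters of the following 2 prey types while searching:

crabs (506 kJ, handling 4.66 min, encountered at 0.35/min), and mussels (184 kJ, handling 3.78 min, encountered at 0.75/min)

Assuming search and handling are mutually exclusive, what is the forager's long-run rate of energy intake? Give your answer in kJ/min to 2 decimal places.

57.65 kJ/min

Energy encountered per unit search time: 0.35×506 + 0.75×184 = 315.1 kJ/min.
Handling time per unit search time: 0.35×4.66 + 0.75×3.78 = 4.466.
Rate = 315.1/(1 + 4.466) = 57.65 kJ/min.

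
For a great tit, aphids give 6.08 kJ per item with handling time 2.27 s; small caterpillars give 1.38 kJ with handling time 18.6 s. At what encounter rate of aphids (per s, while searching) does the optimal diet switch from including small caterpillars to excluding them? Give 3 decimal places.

0.013 per s

The zero-one rule: include small caterpillars iff E₂/h₂ > λE₁/(1+λh₁). Equality gives the switch point.
λE₁h₂ = E₂ + λE₂h₁ ⇒ λ = E₂/(E₁h₂ − E₂h₁) = 1.38/(113.1 − 3.133) = 0.01255 per s.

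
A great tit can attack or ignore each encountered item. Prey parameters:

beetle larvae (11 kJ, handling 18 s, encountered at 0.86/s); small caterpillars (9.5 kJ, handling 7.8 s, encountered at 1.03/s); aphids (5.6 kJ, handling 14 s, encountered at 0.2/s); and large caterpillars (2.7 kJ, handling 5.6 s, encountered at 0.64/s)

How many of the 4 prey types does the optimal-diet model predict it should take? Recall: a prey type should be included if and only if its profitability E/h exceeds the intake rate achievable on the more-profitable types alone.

Profitabilities (E/h, kJ/s): small caterpillars 1.22, beetle larvae 0.611, large caterpillars 0.482, aphids 0.4. Add prey in this order while the next type's profitability exceeds the intake rate on those already taken.
Rate on top 1: 1.083. beetle larvae: 0.611 < 1.083 → exclude; stop.
Optimal diet: small caterpillars — 1 of 4 types.

1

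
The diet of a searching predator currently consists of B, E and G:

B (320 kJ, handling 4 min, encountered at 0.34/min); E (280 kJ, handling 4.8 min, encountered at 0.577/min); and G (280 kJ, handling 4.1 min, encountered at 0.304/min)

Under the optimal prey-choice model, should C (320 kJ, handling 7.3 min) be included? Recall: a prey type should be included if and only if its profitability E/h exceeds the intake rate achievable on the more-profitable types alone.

Current rate: (0.34×320 + 0.577×280 + 0.304×280)/(1 + 0.34×4 + 0.577×4.8 + 0.304×4.1) = 55.75 kJ/min.
Profitability of C: 320/7.3 = 43.84 kJ/min.
43.84 < 55.75, so adding C would lower the average — exclude it.

No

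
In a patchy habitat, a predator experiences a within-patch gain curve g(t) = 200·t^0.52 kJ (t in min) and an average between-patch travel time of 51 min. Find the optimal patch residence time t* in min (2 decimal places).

55.25 min

Optimal t* satisfies g'(t*) = g(t*)/(T + t*).
g'(t) = 0.52·200·t^-0.48. Setting 0.52·200·t^-0.48 = 200·t^0.52/(51+t) gives 0.52(51+t) = t, so 0.48·t = 0.52×51.
t* = 0.52×51/0.48 = 55.25 min.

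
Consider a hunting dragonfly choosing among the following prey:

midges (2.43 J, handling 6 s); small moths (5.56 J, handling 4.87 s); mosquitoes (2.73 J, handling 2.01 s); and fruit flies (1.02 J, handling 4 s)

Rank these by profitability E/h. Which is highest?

In descending order of E/h:
mosquitoes: 2.73/2.01 = 1.36 J/s
small moths: 5.56/4.87 = 1.14 J/s
midges: 2.43/6 = 0.405 J/s
fruit flies: 1.02/4 = 0.255 J/s

mosquitoes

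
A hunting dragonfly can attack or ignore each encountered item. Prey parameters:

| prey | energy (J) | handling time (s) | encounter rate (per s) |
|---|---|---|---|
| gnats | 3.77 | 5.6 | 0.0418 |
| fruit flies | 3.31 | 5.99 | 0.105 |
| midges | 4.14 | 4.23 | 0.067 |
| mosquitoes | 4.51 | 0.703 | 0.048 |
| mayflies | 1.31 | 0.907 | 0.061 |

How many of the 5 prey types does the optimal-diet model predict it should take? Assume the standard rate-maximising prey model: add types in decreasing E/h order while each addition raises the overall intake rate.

5

Rank by E/h (J/s): mosquitoes 6.42, mayflies 1.44, midges 0.979, gnats 0.673, fruit flies 0.553. Include each in turn until the next type's E/h falls below the running intake rate.
Rate on top 1: 0.2094. mayflies: 1.44 > 0.2094 → include.
Rate on top 2: 0.2721. midges: 0.979 > 0.2721 → include.
Rate on top 3: 0.4181. gnats: 0.673 > 0.4181 → include.
Rate on top 4: 0.4552. fruit flies: 0.553 > 0.4552 → include.
Optimal diet: mosquitoes, mayflies, midges, gnats, fruit flies — 5 of 5 types.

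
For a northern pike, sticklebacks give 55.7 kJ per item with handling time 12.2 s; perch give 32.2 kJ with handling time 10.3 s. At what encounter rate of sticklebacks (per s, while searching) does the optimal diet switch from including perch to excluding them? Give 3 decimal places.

The zero-one rule: include perch iff E₂/h₂ > λE₁/(1+λh₁). Equality gives the switch point.
λE₁h₂ = E₂ + λE₂h₁ ⇒ λ = E₂/(E₁h₂ − E₂h₁) = 32.2/(573.7 − 392.8) = 0.178 per s.

0.178 per s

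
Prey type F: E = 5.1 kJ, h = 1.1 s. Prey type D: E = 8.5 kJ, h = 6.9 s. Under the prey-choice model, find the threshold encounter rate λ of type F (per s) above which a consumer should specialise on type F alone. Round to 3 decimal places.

0.329 per s

Drop type D once their profitability E₂/h₂ falls below the rate achievable on type F alone: E₂/h₂ = λE₁/(1 + λh₁).
Solve for λ: λE₁h₂ = E₂(1 + λh₁) → λ(E₁h₂ − E₂h₁) = E₂ → λ = E₂/(E₁h₂ − E₂h₁).
λ = 8.5/(5.1×6.9 − 8.5×1.1) = 8.5/25.84 = 0.3289 per s.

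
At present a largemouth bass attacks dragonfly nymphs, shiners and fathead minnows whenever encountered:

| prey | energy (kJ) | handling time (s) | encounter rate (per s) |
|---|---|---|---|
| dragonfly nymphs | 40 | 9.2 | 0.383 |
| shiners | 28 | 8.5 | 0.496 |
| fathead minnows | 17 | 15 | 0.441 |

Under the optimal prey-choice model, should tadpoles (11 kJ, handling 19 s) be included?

Intake rate on the current diet: R = (0.383×40 + 0.496×28 + 0.441×17) / (1 + 0.383×9.2 + 0.496×8.5 + 0.441×15) = 36.7/15.35 = 2.39 kJ/s.
Profitability of tadpoles: 11/19 = 0.5789 kJ/s.
Since 0.5789 < R, time spent handling tadpoles is better spent searching.

No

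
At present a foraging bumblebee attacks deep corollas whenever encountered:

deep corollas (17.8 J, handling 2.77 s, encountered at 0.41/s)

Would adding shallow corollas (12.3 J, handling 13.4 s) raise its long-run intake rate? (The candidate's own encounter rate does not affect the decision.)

No

On deep corollas alone, R = ΣλE/(1+Σλh) = 7.298/2.136 = 3.417 J/s.
shallow corollas: E/h = 12.3/13.4 = 0.9179 J/s.
0.9179 < 3.417, so adding shallow corollas would lower the average — exclude it.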